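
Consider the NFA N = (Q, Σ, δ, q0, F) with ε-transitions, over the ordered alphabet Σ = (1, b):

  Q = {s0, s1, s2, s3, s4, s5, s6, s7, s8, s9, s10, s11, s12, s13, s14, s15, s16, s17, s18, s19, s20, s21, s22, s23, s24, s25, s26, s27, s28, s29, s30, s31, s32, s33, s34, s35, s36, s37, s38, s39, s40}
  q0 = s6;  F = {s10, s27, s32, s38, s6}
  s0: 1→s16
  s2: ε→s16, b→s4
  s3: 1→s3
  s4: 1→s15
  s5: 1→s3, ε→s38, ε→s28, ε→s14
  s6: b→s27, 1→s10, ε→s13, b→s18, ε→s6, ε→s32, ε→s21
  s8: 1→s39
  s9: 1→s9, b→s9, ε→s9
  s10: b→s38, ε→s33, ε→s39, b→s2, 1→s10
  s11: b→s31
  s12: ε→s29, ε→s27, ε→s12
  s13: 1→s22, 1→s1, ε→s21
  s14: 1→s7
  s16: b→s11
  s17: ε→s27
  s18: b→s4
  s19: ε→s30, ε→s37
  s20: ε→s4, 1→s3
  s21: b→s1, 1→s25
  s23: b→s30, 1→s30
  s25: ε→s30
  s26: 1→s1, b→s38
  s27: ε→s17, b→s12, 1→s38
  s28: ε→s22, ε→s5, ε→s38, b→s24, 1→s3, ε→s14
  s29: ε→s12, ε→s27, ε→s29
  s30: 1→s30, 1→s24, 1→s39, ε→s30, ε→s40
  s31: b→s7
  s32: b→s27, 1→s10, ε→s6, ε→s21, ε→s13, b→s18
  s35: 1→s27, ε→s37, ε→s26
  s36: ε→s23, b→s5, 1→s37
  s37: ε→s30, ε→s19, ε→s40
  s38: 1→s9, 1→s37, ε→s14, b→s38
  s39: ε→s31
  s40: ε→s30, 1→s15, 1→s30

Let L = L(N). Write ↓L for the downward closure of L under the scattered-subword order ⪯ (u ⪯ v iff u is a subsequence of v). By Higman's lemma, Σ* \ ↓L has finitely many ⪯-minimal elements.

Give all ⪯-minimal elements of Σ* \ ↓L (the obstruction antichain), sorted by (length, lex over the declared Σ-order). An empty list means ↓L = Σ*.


|Q|=41, |F|=5, |δ|=88 (42 ε).
min D↑ (5 st, q0=0, F={4}): 0:1→1,b→2 1:1→1,b→3 2:1→3,b→2 3:1→4,b→3 4:1→4,b→4 (ε-aug+det+¬).
'1b1': N↓-sim [30, 21, 16, 10] end={s15,s19,s24,s30,s31,s37,s39,s40,s7,s9} ∉↓L; 3/3 del acc.
'b11': |S_i|=[30, 22, 12, 10] end={s15,s19,s24,s30,s31,s37,s39,s40,s7,s9} ∉↓L; 3/3 del acc.
2 obstructions.

min(Σ*\↓L) = [1b1, b11].


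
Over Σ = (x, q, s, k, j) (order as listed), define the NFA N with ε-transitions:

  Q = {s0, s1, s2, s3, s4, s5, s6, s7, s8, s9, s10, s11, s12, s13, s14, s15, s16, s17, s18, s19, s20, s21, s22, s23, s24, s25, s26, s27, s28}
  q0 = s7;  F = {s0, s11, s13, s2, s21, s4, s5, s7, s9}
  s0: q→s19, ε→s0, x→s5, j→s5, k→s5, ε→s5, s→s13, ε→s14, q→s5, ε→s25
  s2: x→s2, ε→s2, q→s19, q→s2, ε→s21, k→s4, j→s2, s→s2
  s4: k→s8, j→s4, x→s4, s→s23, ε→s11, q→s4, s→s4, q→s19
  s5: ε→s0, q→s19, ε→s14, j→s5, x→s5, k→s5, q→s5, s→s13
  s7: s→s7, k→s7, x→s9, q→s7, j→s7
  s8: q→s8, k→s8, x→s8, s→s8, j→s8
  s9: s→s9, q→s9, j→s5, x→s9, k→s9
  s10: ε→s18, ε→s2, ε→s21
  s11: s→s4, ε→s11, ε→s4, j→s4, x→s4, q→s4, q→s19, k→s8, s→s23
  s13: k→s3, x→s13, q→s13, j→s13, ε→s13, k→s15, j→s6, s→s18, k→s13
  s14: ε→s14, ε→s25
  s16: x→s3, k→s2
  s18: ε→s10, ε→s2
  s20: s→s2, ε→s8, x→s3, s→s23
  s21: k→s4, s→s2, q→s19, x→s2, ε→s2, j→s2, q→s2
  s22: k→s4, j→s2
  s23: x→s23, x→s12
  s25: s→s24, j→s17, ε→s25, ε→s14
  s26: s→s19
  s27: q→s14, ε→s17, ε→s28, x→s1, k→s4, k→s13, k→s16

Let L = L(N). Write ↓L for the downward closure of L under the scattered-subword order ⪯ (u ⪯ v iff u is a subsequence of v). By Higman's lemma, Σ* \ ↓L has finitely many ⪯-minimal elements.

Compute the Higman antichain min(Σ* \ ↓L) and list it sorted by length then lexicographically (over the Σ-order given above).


A = [xjsskk].

|Q|=29, |F|=9, |δ|=103 (25 ε).
min D↑ (7 st, q0=0, F={6}): 0:x→1,q→0,s→0,k→0,j→0 1:x→1,q→1,s→1,k→1,j→2 2:x→2,q→2,s→3,k→2,j→2 3:x→3,q→3,s→4,k→3,j→3 4:x→4,q→4,s→4,k→5,j→4 5:x→5,q→5,s→5,k→6,j→5 6:x→6,q→6,s→6,k→6,j→6.
'xjsskk': N↓-sim [22, 21, 20, 15, 10, 6, 1] end={s8} ∉↓L; 6/6 single-dels accept.
1 words, ⪯-incomp.


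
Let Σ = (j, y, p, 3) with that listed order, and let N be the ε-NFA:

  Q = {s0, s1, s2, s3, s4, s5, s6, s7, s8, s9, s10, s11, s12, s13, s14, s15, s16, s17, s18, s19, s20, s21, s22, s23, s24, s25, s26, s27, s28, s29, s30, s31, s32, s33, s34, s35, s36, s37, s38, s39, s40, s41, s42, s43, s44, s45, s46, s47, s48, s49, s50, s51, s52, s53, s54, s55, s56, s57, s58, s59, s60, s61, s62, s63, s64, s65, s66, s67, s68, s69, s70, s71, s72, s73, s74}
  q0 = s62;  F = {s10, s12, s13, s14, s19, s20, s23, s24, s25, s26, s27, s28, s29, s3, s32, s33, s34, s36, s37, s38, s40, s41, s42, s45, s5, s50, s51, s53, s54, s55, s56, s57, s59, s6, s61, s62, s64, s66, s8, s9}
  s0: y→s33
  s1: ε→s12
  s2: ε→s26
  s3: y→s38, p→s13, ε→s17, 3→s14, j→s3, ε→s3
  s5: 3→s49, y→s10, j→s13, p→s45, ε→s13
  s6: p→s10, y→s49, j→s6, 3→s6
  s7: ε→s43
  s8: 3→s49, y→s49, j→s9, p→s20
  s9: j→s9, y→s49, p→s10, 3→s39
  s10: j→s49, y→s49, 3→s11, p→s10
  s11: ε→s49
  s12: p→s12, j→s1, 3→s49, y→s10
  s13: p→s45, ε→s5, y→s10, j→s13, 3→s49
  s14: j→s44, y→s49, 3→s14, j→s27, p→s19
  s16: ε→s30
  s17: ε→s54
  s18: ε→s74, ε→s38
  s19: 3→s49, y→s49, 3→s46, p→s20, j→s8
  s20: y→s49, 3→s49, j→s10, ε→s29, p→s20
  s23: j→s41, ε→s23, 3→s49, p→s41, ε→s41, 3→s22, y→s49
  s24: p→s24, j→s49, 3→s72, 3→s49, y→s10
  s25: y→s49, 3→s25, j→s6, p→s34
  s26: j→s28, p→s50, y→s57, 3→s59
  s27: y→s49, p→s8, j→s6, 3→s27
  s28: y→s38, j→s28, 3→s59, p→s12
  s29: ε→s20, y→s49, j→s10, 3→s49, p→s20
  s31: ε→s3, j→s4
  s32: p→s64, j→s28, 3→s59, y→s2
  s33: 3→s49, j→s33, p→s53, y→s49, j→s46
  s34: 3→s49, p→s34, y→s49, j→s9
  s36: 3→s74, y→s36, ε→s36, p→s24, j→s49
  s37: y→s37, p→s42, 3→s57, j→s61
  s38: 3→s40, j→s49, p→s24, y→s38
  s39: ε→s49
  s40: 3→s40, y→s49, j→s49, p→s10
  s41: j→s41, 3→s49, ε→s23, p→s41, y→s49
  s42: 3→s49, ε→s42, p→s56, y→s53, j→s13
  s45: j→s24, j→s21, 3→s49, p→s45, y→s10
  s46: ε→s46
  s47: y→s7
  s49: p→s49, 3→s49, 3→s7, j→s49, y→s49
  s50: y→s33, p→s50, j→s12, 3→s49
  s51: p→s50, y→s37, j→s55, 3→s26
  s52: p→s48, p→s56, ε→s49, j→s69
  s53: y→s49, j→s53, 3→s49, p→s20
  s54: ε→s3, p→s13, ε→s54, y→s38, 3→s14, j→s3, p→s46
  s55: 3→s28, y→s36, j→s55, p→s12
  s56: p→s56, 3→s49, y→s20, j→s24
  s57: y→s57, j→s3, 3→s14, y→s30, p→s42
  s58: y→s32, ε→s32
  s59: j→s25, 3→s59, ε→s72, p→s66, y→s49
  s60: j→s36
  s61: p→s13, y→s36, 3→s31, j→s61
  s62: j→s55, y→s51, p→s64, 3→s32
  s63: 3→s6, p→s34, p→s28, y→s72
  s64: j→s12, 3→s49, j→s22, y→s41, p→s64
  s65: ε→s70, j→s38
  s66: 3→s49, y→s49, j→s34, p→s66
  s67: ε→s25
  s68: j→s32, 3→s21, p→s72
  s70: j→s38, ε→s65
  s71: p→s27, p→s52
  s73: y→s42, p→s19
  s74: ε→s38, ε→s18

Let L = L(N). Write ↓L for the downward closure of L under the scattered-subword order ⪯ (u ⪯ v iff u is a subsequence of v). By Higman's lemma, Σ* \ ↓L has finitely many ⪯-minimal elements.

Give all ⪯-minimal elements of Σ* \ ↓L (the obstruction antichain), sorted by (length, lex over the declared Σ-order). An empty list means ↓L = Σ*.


|Q|=75, |F|=40, |δ|=227 (32 ε).
min D↑ (37 st, q0=0, F={12}): 0:j→1,y→2,p→3,3→4 1:j→1,y→5,p→6,3→7 2:j→1,y→8,p→9,3→10 3:j→6,y→11,p→3,3→12 4:j→7,y→10,p→3,3→13 5:j→12,y→5,p→14,3→15 6:j→6,y→16,p→6,3→12 7:j→7,y→15,p→6,3→13 8:j→17,y→8,p→18,3→19 9:j→6,y→20,p→9,3→12 10:j→7,y→19,p→9,3→13 11:j→11,y→12,p→11,3→12 12:j→12,y→12,p→12,3→12 13:j→21,y→12,p→22,3→13 14:j→12,y→16,p→14,3→12 15:j→12,y→15,p→14,3→23 16:j→12,y→12,p→16,3→12 17:j→17,y→5,p→24,3→25 18:j→24,y→26,p→27,3→12 19:j→25,y→19,p→18,3→28 20:j→20,y→12,p→26,3→12 21:j→29,y→12,p→30,3→21 22:j→30,y→12,p→22,3→12 23:j→12,y→12,p→16,3→23 24:j→24,y→16,p→31,3→12 25:j→25,y→15,p→24,3→28 26:j→26,y→12,p→32,3→12 27:j→14,y→32,p→27,3→12 28:j→33,y→12,p→34,3→28 29:j→29,y→12,p→16,3→29 30:j→35,y→12,p→30,3→12 31:j→14,y→16,p→31,3→12 32:j→16,y→12,p→32,3→12 33:j→29,y→12,p→36,3→33 34:j→36,y→12,p→32,3→12 35:j→35,y→12,p→16,3→12 36:j→35,y→12,p→32,3→12.
'p3': |S_i|=[58, 31, 8] end={s11,s22,s39,s43,s46,s49,s7,s72} — reject; 2/2 del acc.
'jyj': |S_i|=[58, 46, 12, 3] end={s43,s49,s7} rej; 3/3 deletions ∈↓L.
'pyy': run [58, 31, 13, 3] end={s43,s49,s7} rej; 3/3 del acc.
'33y': N↓-sim [58, 52, 23, 3] end={s43,s49,s7} — reject; 3/3 deletions ∈↓L.
'yyppjj': run [58, 55, 40, 21, 12, 8, 3] end={s43,s49,s7} ∉↓L; 6/6 deletions ∈↓L.
'33jjpj': N↓-sim [58, 52, 23, 15, 8, 5, 3] end={s43,s49,s7} ∉↓L; 6/6 deletions ∈↓L.
6 obstructions.

A = [p3, jyj, pyy, 33y, yyppjj, 33jjpj].


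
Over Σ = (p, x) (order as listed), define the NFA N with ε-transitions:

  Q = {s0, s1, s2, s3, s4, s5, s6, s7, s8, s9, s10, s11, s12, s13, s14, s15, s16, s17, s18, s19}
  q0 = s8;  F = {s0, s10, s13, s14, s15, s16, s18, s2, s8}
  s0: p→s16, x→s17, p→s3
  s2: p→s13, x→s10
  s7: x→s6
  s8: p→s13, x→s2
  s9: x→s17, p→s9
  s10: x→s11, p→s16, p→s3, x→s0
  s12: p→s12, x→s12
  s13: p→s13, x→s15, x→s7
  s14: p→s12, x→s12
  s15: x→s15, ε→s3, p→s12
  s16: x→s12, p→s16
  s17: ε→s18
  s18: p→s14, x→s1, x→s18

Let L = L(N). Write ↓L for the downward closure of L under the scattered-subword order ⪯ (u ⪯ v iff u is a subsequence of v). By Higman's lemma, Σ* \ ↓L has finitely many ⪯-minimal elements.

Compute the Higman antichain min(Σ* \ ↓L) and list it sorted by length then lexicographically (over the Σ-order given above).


A = [pxp, xxpx, xxxxpp].

|Q|=20, |F|=9, |δ|=30 (2 ε).
min D↑ (10 st, q0=0, F={5}): 0:p→1,x→2 1:p→1,x→3 2:p→1,x→4 3:p→5,x→3 4:p→6,x→7 5:p→5,x→5 6:p→6,x→5 7:p→6,x→8 8:p→9,x→8 9:p→5,x→5 (ε-aug+det+¬).
'pxp': run [16, 8, 5, 1] end={s12} — reject; 3/3 deletions ∈↓L.
'xxpx': N↓-sim [16, 15, 13, 4, 1] end={s12} ∉↓L; 4/4 del acc.
'xxxxpp': N↓-sim [16, 15, 13, 11, 7, 2, 1] end={s12} rej; 6/6 deletions ∈↓L.
3 minimals (antichain).


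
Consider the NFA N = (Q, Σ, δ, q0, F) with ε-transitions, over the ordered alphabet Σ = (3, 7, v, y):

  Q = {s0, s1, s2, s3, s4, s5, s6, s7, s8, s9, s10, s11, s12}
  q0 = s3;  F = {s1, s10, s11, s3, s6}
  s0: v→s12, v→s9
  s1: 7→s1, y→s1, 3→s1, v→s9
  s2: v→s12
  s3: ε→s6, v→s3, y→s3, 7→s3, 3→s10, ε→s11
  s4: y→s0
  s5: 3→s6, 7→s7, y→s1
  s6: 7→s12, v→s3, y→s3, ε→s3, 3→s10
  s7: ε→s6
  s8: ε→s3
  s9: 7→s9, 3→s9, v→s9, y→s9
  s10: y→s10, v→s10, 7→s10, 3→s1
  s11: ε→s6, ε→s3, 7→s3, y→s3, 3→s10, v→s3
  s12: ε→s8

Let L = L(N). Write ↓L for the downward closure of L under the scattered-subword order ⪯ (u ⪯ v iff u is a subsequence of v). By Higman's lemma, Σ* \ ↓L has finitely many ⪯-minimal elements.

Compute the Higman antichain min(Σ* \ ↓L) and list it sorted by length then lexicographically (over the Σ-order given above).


A = [33v].

|Q|=13, |F|=5, |δ|=39 (8 ε).
min D↑ (4 st, q0=0, F={3}): 0:3→1,7→0,v→0,y→0 1:3→2,7→1,v→1,y→1 2:3→2,7→2,v→3,y→2 3:3→3,7→3,v→3,y→3.
'33v': |S_i|=[8, 3, 2, 1] end={s9} rej; 3/3 del acc.
1 obstructions.


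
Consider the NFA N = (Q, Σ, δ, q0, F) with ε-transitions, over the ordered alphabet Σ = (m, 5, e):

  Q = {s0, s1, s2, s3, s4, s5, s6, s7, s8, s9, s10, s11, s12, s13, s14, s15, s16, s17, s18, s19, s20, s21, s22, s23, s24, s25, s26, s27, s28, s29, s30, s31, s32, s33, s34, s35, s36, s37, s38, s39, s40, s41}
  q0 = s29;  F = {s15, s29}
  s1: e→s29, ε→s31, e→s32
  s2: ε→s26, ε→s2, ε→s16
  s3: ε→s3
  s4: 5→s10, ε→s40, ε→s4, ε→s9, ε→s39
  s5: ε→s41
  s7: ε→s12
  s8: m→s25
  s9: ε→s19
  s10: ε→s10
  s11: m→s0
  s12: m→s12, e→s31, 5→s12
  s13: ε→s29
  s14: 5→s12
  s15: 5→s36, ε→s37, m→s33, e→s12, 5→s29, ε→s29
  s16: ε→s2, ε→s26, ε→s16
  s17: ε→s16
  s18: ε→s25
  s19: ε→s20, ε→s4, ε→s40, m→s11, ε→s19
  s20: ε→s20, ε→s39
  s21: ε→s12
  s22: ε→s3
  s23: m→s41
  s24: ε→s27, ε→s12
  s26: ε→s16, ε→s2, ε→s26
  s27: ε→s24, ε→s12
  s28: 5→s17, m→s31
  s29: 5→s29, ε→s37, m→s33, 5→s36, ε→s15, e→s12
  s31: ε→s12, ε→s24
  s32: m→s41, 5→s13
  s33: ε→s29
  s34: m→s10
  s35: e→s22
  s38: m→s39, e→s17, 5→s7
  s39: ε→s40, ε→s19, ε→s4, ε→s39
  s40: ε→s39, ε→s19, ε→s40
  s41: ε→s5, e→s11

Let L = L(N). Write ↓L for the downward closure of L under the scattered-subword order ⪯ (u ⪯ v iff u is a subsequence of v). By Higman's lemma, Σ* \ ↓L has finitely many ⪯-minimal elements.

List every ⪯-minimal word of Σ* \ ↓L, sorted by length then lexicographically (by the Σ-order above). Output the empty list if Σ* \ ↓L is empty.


|Q|=42, |F|=2, |δ|=78 (49 ε).
min D↑ (2 st, q0=0, F={1}): 0:m→0,5→0,e→1 1:m→1,5→1,e→1 (ε-aug+det+¬).
'e': N↓-sim [9, 4] end={s12,s24,s27,s31} — reject; 1/1 deletions ∈↓L.
1 words, ⪯-incomp.

Antichain: [e].


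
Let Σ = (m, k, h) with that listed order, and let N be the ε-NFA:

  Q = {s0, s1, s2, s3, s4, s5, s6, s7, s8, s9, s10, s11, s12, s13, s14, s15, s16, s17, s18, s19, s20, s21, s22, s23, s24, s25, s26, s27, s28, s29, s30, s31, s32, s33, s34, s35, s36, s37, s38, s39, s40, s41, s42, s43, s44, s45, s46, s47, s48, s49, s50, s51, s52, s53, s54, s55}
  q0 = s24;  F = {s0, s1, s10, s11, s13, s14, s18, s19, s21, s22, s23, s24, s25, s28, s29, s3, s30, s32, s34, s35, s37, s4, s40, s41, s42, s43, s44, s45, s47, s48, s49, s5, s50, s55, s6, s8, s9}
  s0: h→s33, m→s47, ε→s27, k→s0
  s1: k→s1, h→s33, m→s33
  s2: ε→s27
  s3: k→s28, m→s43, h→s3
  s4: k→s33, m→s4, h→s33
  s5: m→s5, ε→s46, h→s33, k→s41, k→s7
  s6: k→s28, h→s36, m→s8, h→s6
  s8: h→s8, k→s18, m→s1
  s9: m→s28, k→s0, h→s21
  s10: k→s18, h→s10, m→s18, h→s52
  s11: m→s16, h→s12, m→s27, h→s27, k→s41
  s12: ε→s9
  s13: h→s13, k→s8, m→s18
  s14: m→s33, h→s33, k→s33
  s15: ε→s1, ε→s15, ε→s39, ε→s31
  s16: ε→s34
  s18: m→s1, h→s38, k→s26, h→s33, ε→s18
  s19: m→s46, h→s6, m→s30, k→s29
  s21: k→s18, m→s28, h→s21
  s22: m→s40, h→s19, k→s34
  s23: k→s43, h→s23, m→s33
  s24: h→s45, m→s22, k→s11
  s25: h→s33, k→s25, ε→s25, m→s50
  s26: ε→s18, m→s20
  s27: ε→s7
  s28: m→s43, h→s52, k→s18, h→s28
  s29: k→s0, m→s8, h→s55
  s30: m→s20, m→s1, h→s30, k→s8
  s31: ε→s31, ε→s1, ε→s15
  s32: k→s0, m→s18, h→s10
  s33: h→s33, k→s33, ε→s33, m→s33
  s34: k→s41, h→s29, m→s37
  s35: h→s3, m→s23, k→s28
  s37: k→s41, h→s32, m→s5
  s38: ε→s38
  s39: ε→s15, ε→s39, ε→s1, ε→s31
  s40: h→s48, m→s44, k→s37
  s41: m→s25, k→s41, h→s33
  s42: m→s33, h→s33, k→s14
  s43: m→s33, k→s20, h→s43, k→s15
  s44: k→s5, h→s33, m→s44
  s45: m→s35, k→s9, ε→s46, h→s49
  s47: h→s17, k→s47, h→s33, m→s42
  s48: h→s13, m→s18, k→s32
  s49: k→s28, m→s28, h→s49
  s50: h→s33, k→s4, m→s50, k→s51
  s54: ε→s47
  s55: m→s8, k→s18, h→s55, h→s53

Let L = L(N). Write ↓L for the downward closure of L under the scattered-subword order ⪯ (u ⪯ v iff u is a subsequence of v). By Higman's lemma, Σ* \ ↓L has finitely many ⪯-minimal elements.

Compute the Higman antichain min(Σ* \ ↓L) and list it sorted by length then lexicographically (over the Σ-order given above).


Antichain: [kkh, mmmh, hmmm, hhmkh, hhkmm, kkmmkk].

|Q|=56, |F|=37, |δ|=152 (24 ε).
min D↑ (38 st, q0=0, F={18}): 0:m→1,k→2,h→3 1:m→4,k→5,h→6 2:m→5,k→7,h→8 3:m→9,k→8,h→10 4:m→11,k→12,h→13 5:m→12,k→7,h→14 6:m→15,k→14,h→16 7:m→17,k→7,h→18 8:m→19,k→20,h→21 9:m→22,k→19,h→23 10:m→19,k→19,h→10 11:m→11,k→24,h→18 12:m→24,k→7,h→25 13:m→26,k→25,h→27 14:m→28,k→20,h→29 15:m→30,k→28,h→15 16:m→28,k→19,h→16 17:m→31,k→17,h→18 18:m→18,k→18,h→18 19:m→32,k→26,h→19 20:m→33,k→20,h→18 21:m→19,k→26,h→21 22:m→18,k→32,h→22 23:m→32,k→19,h→23 24:m→24,k→7,h→18 25:m→26,k→20,h→34 26:m→30,k→26,h→18 27:m→26,k→28,h→27 28:m→30,k→26,h→28 29:m→28,k→26,h→29 30:m→18,k→30,h→18 31:m→31,k→35,h→18 32:m→18,k→30,h→32 33:m→36,k→33,h→18 34:m→26,k→26,h→34 35:m→35,k→18,h→18 36:m→18,k→37,h→18 37:m→18,k→18,h→18 [Hopcroft].
'kkh': |S_i|=[54, 39, 21, 3] end={s17,s33,s38} ∉↓L; 3/3 deletions ∈↓L.
'mmmh': |S_i|=[54, 47, 35, 19, 3] end={s17,s33,s38} rej; 4/4 single-dels accept.
'hmmm': N↓-sim [54, 40, 22, 10, 1] end={s33} — reject; 4/4 single-dels accept.
'hhmkh': run [54, 40, 25, 13, 9, 2] end={s33,s38} ∉↓L; 5/5 single-dels accept.
'hhkmm': N↓-sim [54, 40, 25, 13, 7, 1] end={s33} — reject; 5/5 del acc.
'kkmmkk': |S_i|=[54, 39, 21, 11, 6, 4, 1] end={s33} ∉↓L; 6/6 deletions ∈↓L.
6 minimals (antichain).


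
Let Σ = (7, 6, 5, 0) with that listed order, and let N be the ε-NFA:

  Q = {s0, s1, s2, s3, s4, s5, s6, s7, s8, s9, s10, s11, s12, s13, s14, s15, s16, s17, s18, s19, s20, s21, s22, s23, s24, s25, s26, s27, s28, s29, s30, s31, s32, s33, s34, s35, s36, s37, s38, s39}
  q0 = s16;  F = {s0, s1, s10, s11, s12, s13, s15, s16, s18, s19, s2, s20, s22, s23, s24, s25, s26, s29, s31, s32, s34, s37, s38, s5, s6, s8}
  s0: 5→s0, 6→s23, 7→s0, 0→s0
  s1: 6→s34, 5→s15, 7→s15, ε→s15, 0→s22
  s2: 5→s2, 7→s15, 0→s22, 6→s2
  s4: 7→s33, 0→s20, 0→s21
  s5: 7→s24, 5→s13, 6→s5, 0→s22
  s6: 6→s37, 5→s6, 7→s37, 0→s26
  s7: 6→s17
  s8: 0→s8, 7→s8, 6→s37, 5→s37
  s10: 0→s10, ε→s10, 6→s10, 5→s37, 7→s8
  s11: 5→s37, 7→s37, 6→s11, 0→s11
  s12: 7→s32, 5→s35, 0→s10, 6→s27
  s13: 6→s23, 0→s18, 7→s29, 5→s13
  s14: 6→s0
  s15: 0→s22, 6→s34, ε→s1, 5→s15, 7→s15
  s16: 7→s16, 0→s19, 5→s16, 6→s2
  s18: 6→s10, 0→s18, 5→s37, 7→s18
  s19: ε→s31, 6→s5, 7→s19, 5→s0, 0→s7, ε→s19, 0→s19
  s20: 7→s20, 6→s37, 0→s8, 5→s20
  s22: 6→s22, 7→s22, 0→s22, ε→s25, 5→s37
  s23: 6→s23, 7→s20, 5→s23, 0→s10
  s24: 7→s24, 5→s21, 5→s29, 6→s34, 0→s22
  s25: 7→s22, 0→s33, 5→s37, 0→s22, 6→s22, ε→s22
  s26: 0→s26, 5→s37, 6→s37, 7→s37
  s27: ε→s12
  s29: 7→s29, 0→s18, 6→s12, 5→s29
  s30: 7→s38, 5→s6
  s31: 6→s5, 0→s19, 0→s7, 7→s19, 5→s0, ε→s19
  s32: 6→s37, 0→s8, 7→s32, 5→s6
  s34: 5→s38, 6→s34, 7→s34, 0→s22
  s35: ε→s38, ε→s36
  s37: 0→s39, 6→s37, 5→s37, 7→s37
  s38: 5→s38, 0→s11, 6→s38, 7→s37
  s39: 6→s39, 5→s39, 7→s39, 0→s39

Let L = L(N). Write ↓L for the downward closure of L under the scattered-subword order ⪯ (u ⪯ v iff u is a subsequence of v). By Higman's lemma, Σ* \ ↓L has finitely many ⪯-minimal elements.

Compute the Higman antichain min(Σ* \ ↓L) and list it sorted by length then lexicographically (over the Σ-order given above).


A = [6050, 676570, 056760].

|Q|=40, |F|=26, |δ|=130 (11 ε).
min D↑ (24 st, q0=0, F={13}): 0:7→0,6→1,5→0,0→2 1:7→3,6→1,5→1,0→4 2:7→2,6→5,5→6,0→2 3:7→3,6→7,5→3,0→4 4:7→4,6→4,5→8,0→4 5:7→9,6→5,5→10,0→4 6:7→6,6→11,5→6,0→6 7:7→7,6→7,5→12,0→4 8:7→8,6→8,5→8,0→13 9:7→9,6→7,5→14,0→4 10:7→14,6→11,5→10,0→15 11:7→16,6→11,5→11,0→17 12:7→8,6→12,5→12,0→18 13:7→13,6→13,5→13,0→13 14:7→14,6→19,5→14,0→15 15:7→15,6→17,5→8,0→15 16:7→16,6→8,5→16,0→20 17:7→20,6→17,5→8,0→17 18:7→8,6→18,5→8,0→18 19:7→21,6→19,5→12,0→17 20:7→20,6→8,5→8,0→20 21:7→21,6→8,5→22,0→20 22:7→8,6→8,5→22,0→23 23:7→8,6→8,5→8,0→23 [Hopcroft].
'6050': run [34, 29, 10, 2, 1] end={s39} — reject; 4/4 del acc.
'676570': run [34, 29, 24, 17, 8, 2, 1] end={s39} — reject; 6/6 single-dels accept.
'056760': run [34, 30, 20, 15, 7, 2, 1] end={s39} — reject; 6/6 single-dels accept.
3 minimals (antichain).


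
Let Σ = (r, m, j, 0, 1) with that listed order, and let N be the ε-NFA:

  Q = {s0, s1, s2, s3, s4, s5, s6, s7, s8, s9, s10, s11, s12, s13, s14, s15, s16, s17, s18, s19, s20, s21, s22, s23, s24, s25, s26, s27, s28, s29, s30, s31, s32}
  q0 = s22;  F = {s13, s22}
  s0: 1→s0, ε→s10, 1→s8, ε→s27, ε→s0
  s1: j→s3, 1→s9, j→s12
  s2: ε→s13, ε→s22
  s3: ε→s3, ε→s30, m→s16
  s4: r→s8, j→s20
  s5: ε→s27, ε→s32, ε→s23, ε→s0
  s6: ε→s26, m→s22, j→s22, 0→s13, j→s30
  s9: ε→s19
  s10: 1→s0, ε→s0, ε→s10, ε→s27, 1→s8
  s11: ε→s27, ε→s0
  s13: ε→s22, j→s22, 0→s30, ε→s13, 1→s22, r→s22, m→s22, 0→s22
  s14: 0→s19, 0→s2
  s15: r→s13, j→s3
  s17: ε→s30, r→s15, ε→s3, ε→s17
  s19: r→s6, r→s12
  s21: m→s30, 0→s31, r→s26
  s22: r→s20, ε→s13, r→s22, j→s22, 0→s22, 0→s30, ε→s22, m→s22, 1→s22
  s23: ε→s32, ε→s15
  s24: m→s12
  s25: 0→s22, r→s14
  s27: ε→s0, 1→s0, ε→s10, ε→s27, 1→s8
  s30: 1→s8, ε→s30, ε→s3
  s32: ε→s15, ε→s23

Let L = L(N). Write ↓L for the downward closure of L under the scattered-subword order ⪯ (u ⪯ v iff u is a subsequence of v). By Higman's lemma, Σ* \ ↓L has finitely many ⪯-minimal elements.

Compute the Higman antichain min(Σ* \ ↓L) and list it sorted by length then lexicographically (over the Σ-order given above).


|Q|=33, |F|=2, |δ|=77 (34 ε).
min D↑ (1 st, q0=0, F={}): 0:r→0,m→0,j→0,0→0,1→0.
L(D↑) = ∅; no obstructions.

A = [].


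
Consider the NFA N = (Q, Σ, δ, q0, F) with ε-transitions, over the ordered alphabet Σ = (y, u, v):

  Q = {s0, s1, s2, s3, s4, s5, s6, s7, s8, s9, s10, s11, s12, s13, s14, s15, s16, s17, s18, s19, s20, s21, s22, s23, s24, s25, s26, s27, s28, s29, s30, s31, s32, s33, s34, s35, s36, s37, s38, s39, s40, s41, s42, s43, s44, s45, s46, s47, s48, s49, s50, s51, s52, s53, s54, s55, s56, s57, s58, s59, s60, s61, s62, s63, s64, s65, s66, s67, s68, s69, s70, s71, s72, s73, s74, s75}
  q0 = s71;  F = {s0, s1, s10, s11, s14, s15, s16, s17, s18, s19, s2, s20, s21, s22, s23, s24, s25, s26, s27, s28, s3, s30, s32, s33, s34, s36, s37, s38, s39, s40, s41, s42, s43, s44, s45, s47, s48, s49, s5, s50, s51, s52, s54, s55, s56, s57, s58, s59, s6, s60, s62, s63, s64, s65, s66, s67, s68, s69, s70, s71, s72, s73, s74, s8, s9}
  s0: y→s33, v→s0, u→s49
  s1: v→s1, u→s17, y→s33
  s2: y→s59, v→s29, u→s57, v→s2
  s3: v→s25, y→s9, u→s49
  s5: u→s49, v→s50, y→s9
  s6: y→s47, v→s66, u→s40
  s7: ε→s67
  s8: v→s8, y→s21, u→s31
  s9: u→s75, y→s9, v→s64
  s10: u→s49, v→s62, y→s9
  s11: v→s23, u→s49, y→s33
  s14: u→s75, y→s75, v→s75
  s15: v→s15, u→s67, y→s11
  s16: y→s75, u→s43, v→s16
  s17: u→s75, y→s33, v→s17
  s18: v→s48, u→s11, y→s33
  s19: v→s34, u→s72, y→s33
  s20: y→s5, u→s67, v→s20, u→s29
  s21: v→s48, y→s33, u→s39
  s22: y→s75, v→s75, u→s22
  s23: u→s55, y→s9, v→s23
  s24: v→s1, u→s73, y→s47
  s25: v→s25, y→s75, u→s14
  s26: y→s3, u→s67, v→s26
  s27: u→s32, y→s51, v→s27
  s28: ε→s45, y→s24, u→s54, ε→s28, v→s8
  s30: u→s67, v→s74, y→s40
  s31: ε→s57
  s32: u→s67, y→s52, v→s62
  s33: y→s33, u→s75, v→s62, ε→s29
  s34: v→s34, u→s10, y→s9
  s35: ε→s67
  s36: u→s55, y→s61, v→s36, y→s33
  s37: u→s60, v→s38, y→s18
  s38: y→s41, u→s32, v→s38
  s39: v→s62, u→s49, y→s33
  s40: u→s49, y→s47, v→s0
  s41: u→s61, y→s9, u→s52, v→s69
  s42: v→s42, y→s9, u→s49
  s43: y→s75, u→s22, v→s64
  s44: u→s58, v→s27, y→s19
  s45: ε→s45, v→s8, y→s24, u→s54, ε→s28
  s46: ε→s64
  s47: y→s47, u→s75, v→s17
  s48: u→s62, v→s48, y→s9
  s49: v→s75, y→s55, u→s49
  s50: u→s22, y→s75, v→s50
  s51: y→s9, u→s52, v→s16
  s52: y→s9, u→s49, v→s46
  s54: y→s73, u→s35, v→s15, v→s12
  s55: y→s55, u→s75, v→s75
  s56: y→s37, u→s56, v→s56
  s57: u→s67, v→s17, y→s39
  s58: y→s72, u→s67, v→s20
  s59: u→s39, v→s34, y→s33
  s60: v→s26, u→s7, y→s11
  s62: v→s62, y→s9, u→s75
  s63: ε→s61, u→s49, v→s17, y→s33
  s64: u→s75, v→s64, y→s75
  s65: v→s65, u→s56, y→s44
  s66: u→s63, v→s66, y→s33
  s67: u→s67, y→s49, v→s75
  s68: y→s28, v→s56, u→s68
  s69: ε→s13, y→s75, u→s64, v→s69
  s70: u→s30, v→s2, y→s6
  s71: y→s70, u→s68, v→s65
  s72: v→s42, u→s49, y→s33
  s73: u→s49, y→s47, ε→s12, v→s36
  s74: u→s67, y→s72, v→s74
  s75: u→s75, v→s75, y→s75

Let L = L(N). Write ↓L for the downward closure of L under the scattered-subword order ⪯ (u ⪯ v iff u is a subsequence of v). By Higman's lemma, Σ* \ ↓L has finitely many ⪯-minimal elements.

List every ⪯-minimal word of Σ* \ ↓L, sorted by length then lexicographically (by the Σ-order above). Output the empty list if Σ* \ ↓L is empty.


|Q|=76, |F|=65, |δ|=215 (12 ε).
min D↑ (65 st, q0=0, F={24}): 0:y→1,u→2,v→3 1:y→4,u→5,v→6 2:y→7,u→2,v→8 3:y→9,u→8,v→3 4:y→10,u→11,v→12 5:y→11,u→13,v→14 6:y→15,u→16,v→6 7:y→17,u→18,v→19 8:y→20,u→8,v→8 9:y→21,u→22,v→23 10:y→10,u→24,v→25 11:y→10,u→26,v→27 12:y→28,u→29,v→12 13:y→26,u→13,v→24 14:y→30,u→13,v→14 15:y→28,u→31,v→32 16:y→31,u→13,v→25 17:y→10,u→33,v→34 18:y→33,u→13,v→35 19:y→36,u→16,v→19 20:y→37,u→38,v→39 21:y→28,u→30,v→32 22:y→30,u→13,v→40 23:y→41,u→42,v→23 24:y→24,u→24,v→24 25:y→28,u→24,v→25 26:y→43,u→26,v→24 27:y→28,u→26,v→27 28:y→28,u→24,v→44 29:y→28,u→26,v→25 30:y→28,u→26,v→45 31:y→28,u→26,v→44 32:y→46,u→47,v→32 33:y→10,u→26,v→48 34:y→28,u→25,v→34 35:y→49,u→13,v→35 36:y→28,u→31,v→50 37:y→28,u→49,v→50 38:y→49,u→13,v→51 39:y→52,u→42,v→39 40:y→53,u→13,v→40 41:y→46,u→54,v→55 42:y→54,u→13,v→44 43:y→43,u→24,v→24 44:y→46,u→24,v→44 45:y→46,u→26,v→45 46:y→46,u→24,v→56 47:y→46,u→26,v→44 48:y→28,u→43,v→48 49:y→28,u→26,v→57 50:y→46,u→44,v→50 51:y→58,u→13,v→51 52:y→46,u→54,v→59 53:y→46,u→26,v→60 54:y→46,u→26,v→56 55:y→24,u→61,v→55 56:y→24,u→24,v→56 57:y→46,u→43,v→57 58:y→46,u→26,v→62 59:y→24,u→56,v→59 60:y→24,u→63,v→60 61:y→24,u→63,v→56 62:y→24,u→64,v→62 63:y→24,u→63,v→24 64:y→24,u→24,v→24.
'yyyu': run [74, 70, 47, 10, 1] end={s75} rej; 4/4 deletions ∈↓L.
'yuuv': N↓-sim [74, 70, 46, 9, 1] end={s75} — reject; 4/4 single-dels accept.
'yvuvu': run [74, 70, 52, 22, 8, 1] end={s75} — reject; 5/5 deletions ∈↓L.
'uyyvuu': N↓-sim [74, 61, 52, 30, 18, 9, 1] end={s75} rej; 6/6 single-dels accept.
'vyvyvy': |S_i|=[74, 61, 46, 33, 20, 11, 1] end={s75} rej; 6/6 single-dels accept.
5 words, ⪯-incomp.

min(Σ*\↓L) = [yyyu, yuuv, yvuvu, uyyvuu, vyvyvy].


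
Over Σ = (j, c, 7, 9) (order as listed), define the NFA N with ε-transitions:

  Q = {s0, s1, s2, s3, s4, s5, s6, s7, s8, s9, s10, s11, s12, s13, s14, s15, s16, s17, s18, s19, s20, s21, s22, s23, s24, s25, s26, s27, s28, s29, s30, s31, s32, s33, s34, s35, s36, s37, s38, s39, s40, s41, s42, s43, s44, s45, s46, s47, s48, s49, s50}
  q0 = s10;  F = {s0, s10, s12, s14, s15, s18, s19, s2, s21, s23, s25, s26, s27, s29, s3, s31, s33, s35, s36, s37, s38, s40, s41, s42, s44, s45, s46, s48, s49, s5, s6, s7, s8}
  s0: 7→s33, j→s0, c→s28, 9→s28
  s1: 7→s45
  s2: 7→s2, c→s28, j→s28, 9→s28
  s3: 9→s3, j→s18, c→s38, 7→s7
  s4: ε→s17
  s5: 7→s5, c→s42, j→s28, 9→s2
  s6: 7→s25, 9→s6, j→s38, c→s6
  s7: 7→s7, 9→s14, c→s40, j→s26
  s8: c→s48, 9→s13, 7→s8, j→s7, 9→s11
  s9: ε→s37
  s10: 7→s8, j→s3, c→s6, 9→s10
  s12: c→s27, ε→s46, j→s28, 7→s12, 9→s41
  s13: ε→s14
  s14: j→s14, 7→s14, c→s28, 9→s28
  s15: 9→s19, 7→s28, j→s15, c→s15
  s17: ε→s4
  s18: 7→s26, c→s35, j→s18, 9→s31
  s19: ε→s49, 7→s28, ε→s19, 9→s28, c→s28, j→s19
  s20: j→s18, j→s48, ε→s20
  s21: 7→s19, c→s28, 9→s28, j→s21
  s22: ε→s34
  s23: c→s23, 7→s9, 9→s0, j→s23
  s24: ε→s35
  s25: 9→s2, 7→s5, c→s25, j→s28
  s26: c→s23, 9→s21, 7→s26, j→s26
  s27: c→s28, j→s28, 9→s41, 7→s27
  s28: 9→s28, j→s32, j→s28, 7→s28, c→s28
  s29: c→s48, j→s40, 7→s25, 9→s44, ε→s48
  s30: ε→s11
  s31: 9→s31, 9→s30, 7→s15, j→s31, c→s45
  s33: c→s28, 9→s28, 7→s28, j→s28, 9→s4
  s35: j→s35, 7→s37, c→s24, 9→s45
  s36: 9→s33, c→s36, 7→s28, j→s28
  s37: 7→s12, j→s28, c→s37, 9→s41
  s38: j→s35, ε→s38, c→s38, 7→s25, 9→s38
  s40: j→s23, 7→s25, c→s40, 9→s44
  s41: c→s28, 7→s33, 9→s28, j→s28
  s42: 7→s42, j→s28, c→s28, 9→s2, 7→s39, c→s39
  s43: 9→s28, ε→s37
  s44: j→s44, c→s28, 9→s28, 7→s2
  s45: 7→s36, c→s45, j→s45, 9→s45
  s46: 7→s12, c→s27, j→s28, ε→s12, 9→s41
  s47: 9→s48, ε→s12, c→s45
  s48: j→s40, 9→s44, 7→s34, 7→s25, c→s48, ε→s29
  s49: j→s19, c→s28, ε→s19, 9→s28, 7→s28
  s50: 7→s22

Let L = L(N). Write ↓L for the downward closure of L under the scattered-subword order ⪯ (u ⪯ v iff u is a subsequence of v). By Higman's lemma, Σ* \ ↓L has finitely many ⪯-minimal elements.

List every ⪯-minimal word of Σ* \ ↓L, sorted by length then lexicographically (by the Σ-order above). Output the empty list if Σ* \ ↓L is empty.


A = [c7j, 79c, 799, jj977, c77cc].

|Q|=51, |F|=33, |δ|=168 (18 ε).
min D↑ (31 st, q0=0, F={14}): 0:j→1,c→2,7→3,9→0 1:j→4,c→5,7→6,9→1 2:j→5,c→2,7→7,9→2 3:j→6,c→8,7→3,9→9 4:j→4,c→10,7→11,9→12 5:j→10,c→5,7→7,9→5 6:j→11,c→13,7→6,9→9 7:j→14,c→7,7→15,9→16 8:j→13,c→8,7→7,9→17 9:j→9,c→14,7→9,9→14 10:j→10,c→10,7→18,9→19 11:j→11,c→20,7→11,9→21 12:j→12,c→19,7→22,9→12 13:j→20,c→13,7→7,9→17 14:j→14,c→14,7→14,9→14 15:j→14,c→23,7→15,9→16 16:j→14,c→14,7→16,9→14 17:j→17,c→14,7→16,9→14 18:j→14,c→18,7→24,9→25 19:j→19,c→19,7→26,9→19 20:j→20,c→20,7→18,9→27 21:j→21,c→14,7→28,9→14 22:j→22,c→22,7→14,9→28 23:j→14,c→14,7→23,9→16 24:j→14,c→29,7→24,9→25 25:j→14,c→14,7→30,9→14 26:j→14,c→26,7→14,9→30 27:j→27,c→14,7→30,9→14 28:j→28,c→14,7→14,9→14 29:j→14,c→14,7→29,9→25 30:j→14,c→14,7→14,9→14.
'c7j': run [44, 32, 18, 2] end={s28,s32} ∉↓L; 3/3 single-dels accept.
'79c': |S_i|=[44, 34, 15, 2] end={s28,s32} — reject; 3/3 single-dels accept.
'799': N↓-sim [44, 34, 15, 4] end={s17,s28,s32,s4} — reject; 3/3 deletions ∈↓L.
'jj977': |S_i|=[44, 37, 29, 16, 9, 2] end={s28,s32} — reject; 5/5 deletions ∈↓L.
'c77cc': |S_i|=[44, 32, 18, 13, 10, 3] end={s28,s32,s39} ∉↓L; 5/5 single-dels accept.
5 words, ⪯-incomp.


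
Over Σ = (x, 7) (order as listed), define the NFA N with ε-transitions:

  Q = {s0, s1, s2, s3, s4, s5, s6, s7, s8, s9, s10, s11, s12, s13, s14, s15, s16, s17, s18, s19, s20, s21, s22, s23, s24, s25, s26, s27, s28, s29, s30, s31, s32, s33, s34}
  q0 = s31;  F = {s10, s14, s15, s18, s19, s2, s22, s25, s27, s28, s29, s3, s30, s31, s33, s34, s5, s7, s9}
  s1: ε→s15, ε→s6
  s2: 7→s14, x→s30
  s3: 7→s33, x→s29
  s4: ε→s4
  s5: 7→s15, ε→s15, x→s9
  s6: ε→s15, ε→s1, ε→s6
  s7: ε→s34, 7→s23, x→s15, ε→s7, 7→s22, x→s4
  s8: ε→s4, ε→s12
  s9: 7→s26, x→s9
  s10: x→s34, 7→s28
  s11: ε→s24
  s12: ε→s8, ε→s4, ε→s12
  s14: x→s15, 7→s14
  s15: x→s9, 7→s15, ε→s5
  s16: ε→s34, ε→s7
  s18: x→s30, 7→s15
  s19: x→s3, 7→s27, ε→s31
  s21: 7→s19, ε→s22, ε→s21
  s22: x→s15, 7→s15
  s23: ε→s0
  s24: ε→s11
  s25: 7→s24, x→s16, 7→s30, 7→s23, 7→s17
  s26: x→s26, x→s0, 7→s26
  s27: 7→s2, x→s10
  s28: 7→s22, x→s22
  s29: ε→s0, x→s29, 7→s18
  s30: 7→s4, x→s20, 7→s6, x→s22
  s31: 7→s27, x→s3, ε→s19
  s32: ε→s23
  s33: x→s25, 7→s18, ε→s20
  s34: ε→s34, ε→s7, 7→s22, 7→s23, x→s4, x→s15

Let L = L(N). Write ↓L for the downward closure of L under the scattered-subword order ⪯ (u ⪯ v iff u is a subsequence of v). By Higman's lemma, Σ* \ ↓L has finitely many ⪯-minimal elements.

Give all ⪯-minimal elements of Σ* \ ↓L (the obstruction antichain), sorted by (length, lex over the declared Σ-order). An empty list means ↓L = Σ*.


|Q|=35, |F|=19, |δ|=80 (29 ε).
min D↑ (17 st, q0=0, F={16}): 0:x→1,7→2 1:x→3,7→4 2:x→5,7→6 3:x→3,7→7 4:x→8,7→7 5:x→9,7→10 6:x→11,7→12 7:x→11,7→13 8:x→9,7→11 9:x→13,7→14 10:x→14,7→14 11:x→14,7→13 12:x→13,7→12 13:x→15,7→13 14:x→13,7→13 15:x→15,7→16 16:x→16,7→16.
'xx77x7': run [30, 25, 21, 16, 8, 3, 2] end={s0,s26} ∉↓L; 6/6 deletions ∈↓L.
'x777x7': |S_i|=[30, 25, 22, 16, 8, 3, 2] end={s0,s26} rej; 6/6 single-dels accept.
'7xxxx7': N↓-sim [30, 26, 21, 12, 6, 3, 2] end={s0,s26} rej; 6/6 single-dels accept.
'77x7x7': N↓-sim [30, 26, 19, 11, 8, 3, 2] end={s0,s26} — reject; 6/6 del acc.
'777xx7': run [30, 26, 19, 10, 5, 3, 2] end={s0,s26} ∉↓L; 6/6 single-dels accept.
5 obstructions.

Antichain: [xx77x7, x777x7, 7xxxx7, 77x7x7, 777xx7].


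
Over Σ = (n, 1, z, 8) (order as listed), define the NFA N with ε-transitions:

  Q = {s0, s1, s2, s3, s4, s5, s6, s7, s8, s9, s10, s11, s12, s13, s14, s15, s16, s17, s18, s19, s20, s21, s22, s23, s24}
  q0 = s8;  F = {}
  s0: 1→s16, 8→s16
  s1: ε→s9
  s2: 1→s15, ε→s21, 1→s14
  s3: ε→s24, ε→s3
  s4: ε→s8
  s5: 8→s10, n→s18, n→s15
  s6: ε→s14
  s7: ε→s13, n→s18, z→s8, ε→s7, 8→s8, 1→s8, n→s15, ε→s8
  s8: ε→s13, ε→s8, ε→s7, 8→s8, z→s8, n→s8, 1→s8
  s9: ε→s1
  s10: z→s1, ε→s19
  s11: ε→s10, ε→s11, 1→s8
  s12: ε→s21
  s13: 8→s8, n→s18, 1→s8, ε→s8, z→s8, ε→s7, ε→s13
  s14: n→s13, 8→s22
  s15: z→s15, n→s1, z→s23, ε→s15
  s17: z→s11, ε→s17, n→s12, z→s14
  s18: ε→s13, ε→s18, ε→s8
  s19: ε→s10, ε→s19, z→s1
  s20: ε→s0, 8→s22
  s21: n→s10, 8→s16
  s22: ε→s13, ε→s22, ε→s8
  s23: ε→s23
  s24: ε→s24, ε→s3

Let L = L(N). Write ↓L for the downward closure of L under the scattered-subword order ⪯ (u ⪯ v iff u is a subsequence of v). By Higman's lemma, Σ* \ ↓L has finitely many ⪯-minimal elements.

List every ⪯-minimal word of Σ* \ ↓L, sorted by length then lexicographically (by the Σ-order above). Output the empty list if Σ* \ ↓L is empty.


Antichain: [ε].

|Q|=25, |F|=0, |δ|=68 (34 ε).
min D↑ (1 st, q0=0, F={0}): 0:n→0,1→0,z→0,8→0 [Hopcroft].
ε ∈ L(D↑) — L = ∅.


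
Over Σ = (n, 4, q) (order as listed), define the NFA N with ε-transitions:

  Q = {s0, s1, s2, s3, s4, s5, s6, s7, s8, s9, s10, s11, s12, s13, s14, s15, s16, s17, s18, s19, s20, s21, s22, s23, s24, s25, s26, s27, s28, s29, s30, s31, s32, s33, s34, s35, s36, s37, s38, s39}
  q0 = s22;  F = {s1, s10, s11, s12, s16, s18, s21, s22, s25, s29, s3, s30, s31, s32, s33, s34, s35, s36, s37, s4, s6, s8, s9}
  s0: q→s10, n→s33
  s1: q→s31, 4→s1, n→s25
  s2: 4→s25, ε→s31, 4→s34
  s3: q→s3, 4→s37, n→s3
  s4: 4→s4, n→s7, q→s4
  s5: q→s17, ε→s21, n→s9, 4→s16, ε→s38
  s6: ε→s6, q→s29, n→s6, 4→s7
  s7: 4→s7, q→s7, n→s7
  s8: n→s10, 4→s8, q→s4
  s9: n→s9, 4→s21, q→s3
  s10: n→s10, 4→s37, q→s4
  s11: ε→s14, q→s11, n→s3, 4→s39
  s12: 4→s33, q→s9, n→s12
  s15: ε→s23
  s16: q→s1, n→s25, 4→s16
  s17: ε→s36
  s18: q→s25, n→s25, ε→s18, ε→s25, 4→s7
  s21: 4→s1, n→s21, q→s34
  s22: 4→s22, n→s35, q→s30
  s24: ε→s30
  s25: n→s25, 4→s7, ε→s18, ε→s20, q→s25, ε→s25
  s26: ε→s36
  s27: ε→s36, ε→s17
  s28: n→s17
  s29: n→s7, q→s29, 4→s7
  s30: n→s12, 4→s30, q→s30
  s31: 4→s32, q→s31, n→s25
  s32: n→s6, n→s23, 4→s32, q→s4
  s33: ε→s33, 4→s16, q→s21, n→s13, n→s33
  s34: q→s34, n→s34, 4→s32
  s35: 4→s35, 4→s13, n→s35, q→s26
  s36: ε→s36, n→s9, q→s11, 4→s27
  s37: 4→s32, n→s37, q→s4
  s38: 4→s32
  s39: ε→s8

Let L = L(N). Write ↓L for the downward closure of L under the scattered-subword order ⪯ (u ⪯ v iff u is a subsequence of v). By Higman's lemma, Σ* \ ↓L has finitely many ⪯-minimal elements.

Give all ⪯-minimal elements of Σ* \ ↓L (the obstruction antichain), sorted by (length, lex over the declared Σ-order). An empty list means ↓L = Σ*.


|Q|=40, |F|=23, |δ|=103 (19 ε).
min D↑ (23 st, q0=0, F={20}): 0:n→1,4→0,q→2 1:n→1,4→1,q→3 2:n→4,4→2,q→2 3:n→5,4→3,q→6 4:n→4,4→7,q→5 5:n→5,4→8,q→9 6:n→9,4→10,q→6 7:n→7,4→11,q→8 8:n→8,4→12,q→13 9:n→9,4→14,q→9 10:n→15,4→10,q→16 11:n→17,4→11,q→12 12:n→17,4→12,q→18 13:n→13,4→19,q→13 14:n→14,4→19,q→16 15:n→15,4→14,q→16 16:n→20,4→16,q→16 17:n→17,4→20,q→17 18:n→17,4→19,q→18 19:n→21,4→19,q→16 20:n→20,4→20,q→20 21:n→21,4→20,q→22 22:n→20,4→20,q→22.
'nqq4qn': |S_i|=[32, 30, 25, 18, 10, 3, 1] end={s7} — reject; 6/6 single-dels accept.
'qn44n4': N↓-sim [32, 30, 21, 17, 12, 7, 1] end={s7} — reject; 6/6 single-dels accept.
2 obstructions.

Antichain: [nqq4qn, qn44n4].


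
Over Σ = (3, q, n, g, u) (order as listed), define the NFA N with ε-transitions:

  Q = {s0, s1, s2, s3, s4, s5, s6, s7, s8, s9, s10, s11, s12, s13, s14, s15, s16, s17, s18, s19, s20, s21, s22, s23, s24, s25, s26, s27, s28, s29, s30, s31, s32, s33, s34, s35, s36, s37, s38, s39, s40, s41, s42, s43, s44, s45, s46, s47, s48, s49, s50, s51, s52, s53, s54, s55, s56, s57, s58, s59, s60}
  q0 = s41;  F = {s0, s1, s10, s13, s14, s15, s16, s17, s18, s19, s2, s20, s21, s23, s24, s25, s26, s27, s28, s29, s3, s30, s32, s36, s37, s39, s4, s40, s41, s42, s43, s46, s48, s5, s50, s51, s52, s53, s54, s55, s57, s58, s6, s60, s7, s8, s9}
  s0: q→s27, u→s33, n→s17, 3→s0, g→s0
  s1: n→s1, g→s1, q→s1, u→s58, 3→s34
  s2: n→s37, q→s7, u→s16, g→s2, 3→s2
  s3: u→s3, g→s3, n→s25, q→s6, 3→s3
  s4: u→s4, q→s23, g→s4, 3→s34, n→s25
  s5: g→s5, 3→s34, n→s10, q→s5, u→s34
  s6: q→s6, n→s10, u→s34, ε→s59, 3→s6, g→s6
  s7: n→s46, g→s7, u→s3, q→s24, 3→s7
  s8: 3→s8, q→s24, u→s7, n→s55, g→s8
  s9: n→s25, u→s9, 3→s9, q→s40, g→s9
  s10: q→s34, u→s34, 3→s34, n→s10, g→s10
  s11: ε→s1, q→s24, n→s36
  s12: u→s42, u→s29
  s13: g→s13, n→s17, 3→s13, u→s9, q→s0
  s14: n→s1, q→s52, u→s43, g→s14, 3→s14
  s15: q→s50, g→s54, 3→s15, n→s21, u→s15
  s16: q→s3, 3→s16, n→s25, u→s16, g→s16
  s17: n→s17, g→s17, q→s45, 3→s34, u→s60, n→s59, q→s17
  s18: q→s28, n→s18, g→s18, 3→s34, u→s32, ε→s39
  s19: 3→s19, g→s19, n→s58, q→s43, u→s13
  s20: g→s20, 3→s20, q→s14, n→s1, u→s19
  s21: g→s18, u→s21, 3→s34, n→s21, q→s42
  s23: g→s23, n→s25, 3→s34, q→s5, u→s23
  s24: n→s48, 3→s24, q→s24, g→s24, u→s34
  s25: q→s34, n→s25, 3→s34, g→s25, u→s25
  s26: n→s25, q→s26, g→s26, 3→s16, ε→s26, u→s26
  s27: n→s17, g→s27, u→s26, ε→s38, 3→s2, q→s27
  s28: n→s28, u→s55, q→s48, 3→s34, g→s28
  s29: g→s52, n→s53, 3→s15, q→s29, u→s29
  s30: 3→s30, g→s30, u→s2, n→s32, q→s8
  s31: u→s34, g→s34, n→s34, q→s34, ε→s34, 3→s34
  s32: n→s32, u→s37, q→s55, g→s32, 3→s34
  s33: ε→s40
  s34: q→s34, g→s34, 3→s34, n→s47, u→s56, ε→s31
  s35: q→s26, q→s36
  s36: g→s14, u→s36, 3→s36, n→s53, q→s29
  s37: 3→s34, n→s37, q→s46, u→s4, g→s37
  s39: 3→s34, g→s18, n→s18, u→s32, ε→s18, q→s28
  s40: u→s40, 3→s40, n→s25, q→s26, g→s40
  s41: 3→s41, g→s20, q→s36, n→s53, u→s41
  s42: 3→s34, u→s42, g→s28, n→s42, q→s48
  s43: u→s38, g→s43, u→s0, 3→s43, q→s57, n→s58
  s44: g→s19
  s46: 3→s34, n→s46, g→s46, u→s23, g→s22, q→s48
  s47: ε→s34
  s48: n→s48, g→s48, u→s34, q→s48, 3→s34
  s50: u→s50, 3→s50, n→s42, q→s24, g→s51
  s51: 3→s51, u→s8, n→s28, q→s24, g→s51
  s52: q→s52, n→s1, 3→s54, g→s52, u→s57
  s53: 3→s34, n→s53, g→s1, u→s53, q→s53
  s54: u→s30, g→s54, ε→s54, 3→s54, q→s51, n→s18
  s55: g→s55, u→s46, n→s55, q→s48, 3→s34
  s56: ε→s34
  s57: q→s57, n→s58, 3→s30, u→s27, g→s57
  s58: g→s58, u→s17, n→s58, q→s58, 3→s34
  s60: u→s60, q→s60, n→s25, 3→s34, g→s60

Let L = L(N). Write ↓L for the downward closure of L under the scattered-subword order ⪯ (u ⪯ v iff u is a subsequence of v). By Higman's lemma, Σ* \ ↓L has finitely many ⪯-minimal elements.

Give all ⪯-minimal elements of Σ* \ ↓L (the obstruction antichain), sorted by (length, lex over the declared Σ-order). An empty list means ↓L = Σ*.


min(Σ*\↓L) = [n3, qq3qqu, guuunq].

|Q|=61, |F|=47, |δ|=268 (12 ε).
min D↑ (47 st, q0=0, F={6}): 0:3→0,q→1,n→2,g→3,u→0 1:3→1,q→4,n→2,g→5,u→1 2:3→6,q→2,n→2,g→7,u→2 3:3→3,q→5,n→7,g→3,u→8 4:3→9,q→4,n→2,g→10,u→4 5:3→5,q→10,n→7,g→5,u→11 6:3→6,q→6,n→6,g→6,u→6 7:3→6,q→7,n→7,g→7,u→12 8:3→8,q→11,n→12,g→8,u→13 9:3→9,q→14,n→15,g→16,u→9 10:3→16,q→10,n→7,g→10,u→17 11:3→11,q→17,n→12,g→11,u→18 12:3→6,q→12,n→12,g→12,u→19 13:3→13,q→18,n→19,g→13,u→20 14:3→14,q→21,n→22,g→23,u→14 15:3→6,q→22,n→15,g→24,u→15 16:3→16,q→23,n→24,g→16,u→25 17:3→25,q→17,n→12,g→17,u→26 18:3→18,q→26,n→19,g→18,u→27 19:3→6,q→19,n→19,g→19,u→28 20:3→20,q→27,n→29,g→20,u→20 21:3→21,q→21,n→30,g→21,u→6 22:3→6,q→30,n→22,g→31,u→22 23:3→23,q→21,n→31,g→23,u→32 24:3→6,q→31,n→24,g→24,u→33 25:3→25,q→32,n→33,g→25,u→34 26:3→34,q→26,n→19,g→26,u→35 27:3→27,q→35,n→29,g→27,u→27 28:3→6,q→28,n→29,g→28,u→28 29:3→6,q→6,n→29,g→29,u→29 30:3→6,q→30,n→30,g→30,u→6 31:3→6,q→30,n→31,g→31,u→36 32:3→32,q→21,n→36,g→32,u→37 33:3→6,q→36,n→33,g→33,u→38 34:3→34,q→37,n→38,g→34,u→39 35:3→39,q→35,n→29,g→35,u→35 36:3→6,q→30,n→36,g→36,u→40 37:3→37,q→21,n→40,g→37,u→41 38:3→6,q→40,n→38,g→38,u→42 39:3→39,q→41,n→29,g→39,u→39 40:3→6,q→30,n→40,g→40,u→43 41:3→41,q→44,n→29,g→41,u→41 42:3→6,q→43,n→29,g→42,u→42 43:3→6,q→45,n→29,g→43,u→43 44:3→44,q→44,n→46,g→44,u→6 45:3→6,q→45,n→46,g→45,u→6 46:3→6,q→6,n→46,g→46,u→6 (ε-aug+det+¬).
'n3': run [56, 27, 4] end={s31,s34,s47,s56} rej; 2/2 del acc.
'qq3qqu': N↓-sim [56, 51, 45, 33, 22, 10, 4] end={s31,s34,s47,s56} ∉↓L; 6/6 deletions ∈↓L.
'guuunq': N↓-sim [56, 48, 39, 31, 18, 6, 4] end={s31,s34,s47,s56} ∉↓L; 6/6 del acc.
3 words, ⪯-incomp.
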